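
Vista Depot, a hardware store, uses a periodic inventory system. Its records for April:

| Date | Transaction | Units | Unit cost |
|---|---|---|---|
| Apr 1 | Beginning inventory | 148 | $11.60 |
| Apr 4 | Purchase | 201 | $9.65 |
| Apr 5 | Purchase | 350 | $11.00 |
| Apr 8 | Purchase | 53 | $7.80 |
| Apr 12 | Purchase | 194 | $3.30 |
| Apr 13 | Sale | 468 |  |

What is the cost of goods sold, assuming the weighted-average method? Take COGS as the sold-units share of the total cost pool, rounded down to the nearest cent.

Apr 13, sell 468: 468/946 × $8,560.05 → $4,234.78
Ending inventory (cost pool remaining) = $4,325.27

COGS = $4,234.78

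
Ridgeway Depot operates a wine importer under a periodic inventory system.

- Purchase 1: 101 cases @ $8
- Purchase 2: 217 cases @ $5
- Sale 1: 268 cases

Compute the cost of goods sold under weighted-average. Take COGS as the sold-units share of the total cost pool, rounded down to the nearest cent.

COGS = $1,595.35

Sale 1, sell 268: 268/318 × $1,893.00 → $1,595.35
Ending inventory (cost pool remaining) = $297.65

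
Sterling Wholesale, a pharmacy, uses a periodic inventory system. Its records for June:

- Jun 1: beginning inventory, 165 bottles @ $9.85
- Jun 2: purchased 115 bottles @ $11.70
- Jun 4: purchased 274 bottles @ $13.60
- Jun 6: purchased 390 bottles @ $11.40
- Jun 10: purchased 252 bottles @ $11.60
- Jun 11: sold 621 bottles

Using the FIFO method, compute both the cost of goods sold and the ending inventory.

COGS = $7,460.95; ending inventory = $6,605.40

Jun 11, 621 sold [FIFO — oldest first]: 165 @ $9.85 + 115 @ $11.70 + 274 @ $13.60 + 67 @ $11.40 = $7,460.95
Ending inventory: 323 @ $11.40 + 252 @ $11.60 = $6,605.40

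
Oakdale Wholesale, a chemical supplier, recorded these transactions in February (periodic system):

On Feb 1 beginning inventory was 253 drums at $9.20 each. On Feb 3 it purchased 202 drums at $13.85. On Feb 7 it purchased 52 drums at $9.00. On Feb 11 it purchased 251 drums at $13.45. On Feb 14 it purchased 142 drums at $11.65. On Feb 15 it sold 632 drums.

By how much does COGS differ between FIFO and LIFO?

$813.65

FIFO COGS: 253 @ $9.20 + 202 @ $13.85 + 52 @ $9.00 + 125 @ $13.45 = $7,274.55
LIFO COGS: 142 @ $11.65 + 251 @ $13.45 + 52 @ $9.00 + 187 @ $13.85 = $8,088.20
Difference = |$7,274.55 − $8,088.20| = $813.65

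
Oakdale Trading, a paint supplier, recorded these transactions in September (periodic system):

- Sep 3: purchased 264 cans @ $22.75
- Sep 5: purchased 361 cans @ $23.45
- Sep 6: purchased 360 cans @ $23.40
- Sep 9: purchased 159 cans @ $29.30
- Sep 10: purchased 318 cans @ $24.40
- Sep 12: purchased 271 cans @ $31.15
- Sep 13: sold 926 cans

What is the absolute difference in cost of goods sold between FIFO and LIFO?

$3,509.90

FIFO COGS: 264 @ $22.75 + 361 @ $23.45 + 301 @ $23.40 = $21,514.85
LIFO COGS: 271 @ $31.15 + 318 @ $24.40 + 159 @ $29.30 + 178 @ $23.40 = $25,024.75
Difference = |$21,514.85 − $25,024.75| = $3,509.90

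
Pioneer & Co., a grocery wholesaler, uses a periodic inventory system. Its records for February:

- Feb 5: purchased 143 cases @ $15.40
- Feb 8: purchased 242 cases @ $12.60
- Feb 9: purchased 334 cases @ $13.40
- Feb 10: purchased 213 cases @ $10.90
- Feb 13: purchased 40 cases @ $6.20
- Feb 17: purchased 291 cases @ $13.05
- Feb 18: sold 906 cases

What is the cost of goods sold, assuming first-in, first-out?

Feb 18, 906 sold [FIFO — oldest first]: 143 @ $15.40 + 242 @ $12.60 + 334 @ $13.40 + 187 @ $10.90 = $11,765.30
Ending inventory: 26 @ $10.90 + 40 @ $6.20 + 291 @ $13.05 = $4,328.95

COGS = $11,765.30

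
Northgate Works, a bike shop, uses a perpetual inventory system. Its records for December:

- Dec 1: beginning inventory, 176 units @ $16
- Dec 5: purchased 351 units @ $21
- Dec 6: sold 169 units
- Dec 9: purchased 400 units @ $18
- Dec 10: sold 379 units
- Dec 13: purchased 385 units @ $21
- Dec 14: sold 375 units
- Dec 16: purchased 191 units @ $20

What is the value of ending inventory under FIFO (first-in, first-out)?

Ending inventory = $11,977

Dec 6, 169 sold [FIFO — oldest first]: 169 @ $16 = $2,704
Dec 10, 379 sold [FIFO — oldest first]: 7 @ $16 + 351 @ $21 + 21 @ $18 = $7,861
Dec 14, 375 sold [FIFO — oldest first]: 375 @ $18 = $6,750
Total COGS = $2,704 + $7,861 + $6,750 = $17,315
Ending inventory: 4 @ $18 + 385 @ $21 + 191 @ $20 = $11,977
Check: goods available $29,292 = COGS $17,315 + ending $11,977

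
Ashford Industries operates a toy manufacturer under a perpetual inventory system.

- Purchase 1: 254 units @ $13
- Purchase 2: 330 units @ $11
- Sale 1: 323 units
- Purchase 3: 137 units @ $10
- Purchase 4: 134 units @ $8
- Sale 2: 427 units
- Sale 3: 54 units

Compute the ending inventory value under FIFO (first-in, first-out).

Ending inventory = $408

Sale 1 (323) [FIFO — oldest first]: 254 @ $13 + 69 @ $11 = $4,061
Sale 2 (427) [FIFO — oldest first]: 261 @ $11 + 137 @ $10 + 29 @ $8 = $4,473
Sale 3 (54) [FIFO — oldest first]: 54 @ $8 = $432
Total COGS = $4,061 + $4,473 + $432 = $8,966
Ending inventory: 51 @ $8 = $408
Check: goods available $9,374 = COGS $8,966 + ending $408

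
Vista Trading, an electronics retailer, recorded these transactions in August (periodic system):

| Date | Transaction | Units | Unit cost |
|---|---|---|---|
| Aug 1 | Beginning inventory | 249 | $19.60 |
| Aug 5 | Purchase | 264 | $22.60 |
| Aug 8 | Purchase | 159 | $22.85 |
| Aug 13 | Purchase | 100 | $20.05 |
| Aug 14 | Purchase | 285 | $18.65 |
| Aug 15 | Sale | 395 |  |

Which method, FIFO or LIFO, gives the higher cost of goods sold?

FIFO COGS: 249 @ $19.60 + 146 @ $22.60 = $8,180.00
LIFO COGS: 285 @ $18.65 + 100 @ $20.05 + 10 @ $22.85 = $7,548.75

FIFO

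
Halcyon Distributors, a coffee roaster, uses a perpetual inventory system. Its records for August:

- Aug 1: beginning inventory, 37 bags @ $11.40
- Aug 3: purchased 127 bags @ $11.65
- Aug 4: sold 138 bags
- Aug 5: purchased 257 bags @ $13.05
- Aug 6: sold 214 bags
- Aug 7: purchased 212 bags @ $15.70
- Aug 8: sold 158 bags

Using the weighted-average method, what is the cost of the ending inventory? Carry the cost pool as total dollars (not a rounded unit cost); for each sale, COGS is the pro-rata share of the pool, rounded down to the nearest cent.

Ending inventory = $1,847.03

After Aug 1: 37 on hand, pool $421.80 (≈ $11.4000 each)
After Aug 3: 164 on hand, pool $1,901.35 (≈ $11.5936 each)
Aug 4, sell 138: 138/164 × $1,901.35 → $1,599.91
After Aug 5: 283 on hand, pool $3,655.29 (≈ $12.9162 each)
Aug 6, sell 214: 214/283 × $3,655.29 → $2,764.07
After Aug 7: 281 on hand, pool $4,219.62 (≈ $15.0164 each)
Aug 8, sell 158: 158/281 × $4,219.62 → $2,372.59
Total COGS = $1,599.91 + $2,764.07 + $2,372.59 = $6,736.57
Ending inventory (cost pool remaining) = $1,847.03
Check: goods available $8,583.60 = COGS $6,736.57 + ending $1,847.03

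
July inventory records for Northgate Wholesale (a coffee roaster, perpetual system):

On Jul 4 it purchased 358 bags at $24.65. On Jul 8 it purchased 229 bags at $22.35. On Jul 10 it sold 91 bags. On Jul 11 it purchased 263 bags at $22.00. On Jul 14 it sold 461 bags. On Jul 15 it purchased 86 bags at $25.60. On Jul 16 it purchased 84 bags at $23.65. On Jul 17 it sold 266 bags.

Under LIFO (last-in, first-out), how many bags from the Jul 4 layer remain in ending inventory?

Jul 10, 91 sold [LIFO — newest first]: 91 @ $22.35 = $2,033.85
Jul 14, 461 sold [LIFO — newest first]: 263 @ $22.00 + 138 @ $22.35 + 60 @ $24.65 = $10,349.30
Jul 17, 266 sold [LIFO — newest first]: 84 @ $23.65 + 86 @ $25.60 + 96 @ $24.65 = $6,554.60
Total COGS = $2,033.85 + $10,349.30 + $6,554.60 = $18,937.75
Ending inventory: 202 @ $24.65 = $4,979.30

202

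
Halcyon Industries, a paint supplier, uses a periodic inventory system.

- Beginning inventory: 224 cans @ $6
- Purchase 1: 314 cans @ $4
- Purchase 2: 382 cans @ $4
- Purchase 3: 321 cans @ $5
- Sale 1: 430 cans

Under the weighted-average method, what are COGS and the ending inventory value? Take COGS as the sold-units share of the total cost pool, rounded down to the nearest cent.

COGS = $1,986.45; ending inventory = $3,746.55

Sale 1, sell 430: 430/1241 × $5,733.00 → $1,986.45
Ending inventory (cost pool remaining) = $3,746.55
Check: goods available $5,733.00 = COGS $1,986.45 + ending $3,746.55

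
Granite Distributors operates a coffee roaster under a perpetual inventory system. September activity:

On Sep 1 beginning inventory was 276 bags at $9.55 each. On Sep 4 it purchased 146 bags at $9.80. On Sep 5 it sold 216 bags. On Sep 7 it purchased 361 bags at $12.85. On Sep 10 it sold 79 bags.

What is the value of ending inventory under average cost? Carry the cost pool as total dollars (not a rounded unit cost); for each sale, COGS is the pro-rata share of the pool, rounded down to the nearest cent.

After Sep 1: 276 on hand, pool $2,635.80 (≈ $9.5500 each)
After Sep 4: 422 on hand, pool $4,066.60 (≈ $9.6365 each)
Sep 5, sell 216: 216/422 × $4,066.60 → $2,081.48
After Sep 7: 567 on hand, pool $6,623.97 (≈ $11.6825 each)
Sep 10, sell 79: 79/567 × $6,623.97 → $922.91
Total COGS = $2,081.48 + $922.91 = $3,004.39
Ending inventory (cost pool remaining) = $5,701.06

Ending inventory = $5,701.06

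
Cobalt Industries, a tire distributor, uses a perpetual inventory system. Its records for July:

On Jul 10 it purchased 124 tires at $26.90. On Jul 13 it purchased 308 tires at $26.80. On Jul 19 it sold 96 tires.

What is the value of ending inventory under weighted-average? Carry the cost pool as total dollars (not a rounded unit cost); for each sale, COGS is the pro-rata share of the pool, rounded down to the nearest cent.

Ending inventory = $9,014.45

After Jul 10: 124 on hand, pool $3,335.60 (≈ $26.9000 each)
After Jul 13: 432 on hand, pool $11,590.00 (≈ $26.8287 each)
Jul 19, sell 96: 96/432 × $11,590.00 → $2,575.55
Ending inventory (cost pool remaining) = $9,014.45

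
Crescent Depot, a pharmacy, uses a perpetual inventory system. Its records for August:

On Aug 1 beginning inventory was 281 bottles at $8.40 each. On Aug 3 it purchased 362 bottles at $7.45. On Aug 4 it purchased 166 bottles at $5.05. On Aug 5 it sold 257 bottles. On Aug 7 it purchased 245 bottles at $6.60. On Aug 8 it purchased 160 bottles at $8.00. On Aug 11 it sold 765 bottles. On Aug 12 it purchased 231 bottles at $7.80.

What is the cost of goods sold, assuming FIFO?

COGS = $7,301.40

Aug 5, 257 sold [FIFO — oldest first]: 257 @ $8.40 = $2,158.80
Aug 11, 765 sold [FIFO — oldest first]: 24 @ $8.40 + 362 @ $7.45 + 166 @ $5.05 + 213 @ $6.60 = $5,142.60
Total COGS = $2,158.80 + $5,142.60 = $7,301.40
Ending inventory: 32 @ $6.60 + 160 @ $8.00 + 231 @ $7.80 = $3,293.00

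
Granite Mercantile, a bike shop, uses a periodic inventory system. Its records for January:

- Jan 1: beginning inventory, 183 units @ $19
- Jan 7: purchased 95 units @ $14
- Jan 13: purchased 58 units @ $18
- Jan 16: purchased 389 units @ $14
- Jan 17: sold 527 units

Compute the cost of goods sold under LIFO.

COGS = $7,610

Jan 17, 527 sold [LIFO — newest first]: 389 @ $14 + 58 @ $18 + 80 @ $14 = $7,610
Ending inventory: 183 @ $19 + 15 @ $14 = $3,687
Check: goods available $11,297 = COGS $7,610 + ending $3,687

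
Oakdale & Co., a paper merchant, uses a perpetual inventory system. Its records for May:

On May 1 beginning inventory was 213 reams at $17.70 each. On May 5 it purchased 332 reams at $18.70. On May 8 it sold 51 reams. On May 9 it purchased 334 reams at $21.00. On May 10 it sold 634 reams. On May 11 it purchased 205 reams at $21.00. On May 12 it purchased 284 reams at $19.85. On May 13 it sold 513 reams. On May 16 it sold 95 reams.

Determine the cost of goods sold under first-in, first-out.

May 8, 51 sold [FIFO — oldest first]: 51 @ $17.70 = $902.70
May 10, 634 sold [FIFO — oldest first]: 162 @ $17.70 + 332 @ $18.70 + 140 @ $21.00 = $12,015.80
May 13, 513 sold [FIFO — oldest first]: 194 @ $21.00 + 205 @ $21.00 + 114 @ $19.85 = $10,641.90
May 16, 95 sold [FIFO — oldest first]: 95 @ $19.85 = $1,885.75
Total COGS = $902.70 + $12,015.80 + $10,641.90 + $1,885.75 = $25,446.15
Ending inventory: 75 @ $19.85 = $1,488.75
Check: goods available $26,934.90 = COGS $25,446.15 + ending $1,488.75

COGS = $25,446.15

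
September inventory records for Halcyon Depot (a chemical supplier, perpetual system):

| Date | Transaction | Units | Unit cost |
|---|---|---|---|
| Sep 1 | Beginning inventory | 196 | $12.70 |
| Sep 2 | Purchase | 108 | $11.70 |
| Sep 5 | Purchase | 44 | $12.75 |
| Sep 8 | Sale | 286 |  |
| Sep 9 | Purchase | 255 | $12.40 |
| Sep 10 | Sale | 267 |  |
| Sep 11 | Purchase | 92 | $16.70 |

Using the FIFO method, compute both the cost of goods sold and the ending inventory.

Sep 8, 286 sold [FIFO — oldest first]: 196 @ $12.70 + 90 @ $11.70 = $3,542.20
Sep 10, 267 sold [FIFO — oldest first]: 18 @ $11.70 + 44 @ $12.75 + 205 @ $12.40 = $3,313.60
Total COGS = $3,542.20 + $3,313.60 = $6,855.80
Ending inventory: 50 @ $12.40 + 92 @ $16.70 = $2,156.40
Check: goods available $9,012.20 = COGS $6,855.80 + ending $2,156.40

COGS = $6,855.80; ending inventory = $2,156.40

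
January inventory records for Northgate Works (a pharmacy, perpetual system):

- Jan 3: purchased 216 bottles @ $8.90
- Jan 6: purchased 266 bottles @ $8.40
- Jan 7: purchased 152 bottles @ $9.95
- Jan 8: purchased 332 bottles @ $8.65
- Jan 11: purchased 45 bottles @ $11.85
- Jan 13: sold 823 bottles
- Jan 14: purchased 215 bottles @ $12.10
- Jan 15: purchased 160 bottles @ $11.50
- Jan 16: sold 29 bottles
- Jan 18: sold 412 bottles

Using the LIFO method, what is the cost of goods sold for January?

COGS = $12,429.95

Jan 13, 823 sold [LIFO — newest first]: 45 @ $11.85 + 332 @ $8.65 + 152 @ $9.95 + 266 @ $8.40 + 28 @ $8.90 = $7,401.05
Jan 16, 29 sold [LIFO — newest first]: 29 @ $11.50 = $333.50
Jan 18, 412 sold [LIFO — newest first]: 131 @ $11.50 + 215 @ $12.10 + 66 @ $8.90 = $4,695.40
Total COGS = $7,401.05 + $333.50 + $4,695.40 = $12,429.95
Ending inventory: 122 @ $8.90 = $1,085.80
Check: goods available $13,515.75 = COGS $12,429.95 + ending $1,085.80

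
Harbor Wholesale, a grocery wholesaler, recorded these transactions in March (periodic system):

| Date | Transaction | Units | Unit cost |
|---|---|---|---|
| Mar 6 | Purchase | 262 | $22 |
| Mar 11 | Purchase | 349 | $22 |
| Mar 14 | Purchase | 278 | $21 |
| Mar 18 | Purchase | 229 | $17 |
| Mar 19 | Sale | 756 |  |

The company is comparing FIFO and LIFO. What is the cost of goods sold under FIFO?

FIFO COGS: 262 @ $22 + 349 @ $22 + 145 @ $21 = $16,487
LIFO COGS: 229 @ $17 + 278 @ $21 + 249 @ $22 = $15,209

COGS = $16,487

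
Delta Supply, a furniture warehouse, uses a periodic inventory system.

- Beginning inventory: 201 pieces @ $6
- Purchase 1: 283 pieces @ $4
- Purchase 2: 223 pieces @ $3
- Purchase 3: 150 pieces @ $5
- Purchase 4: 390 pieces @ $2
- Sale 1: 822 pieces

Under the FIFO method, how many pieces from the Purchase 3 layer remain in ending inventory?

35

Sale 1 (822) [FIFO — oldest first]: 201 @ $6 + 283 @ $4 + 223 @ $3 + 115 @ $5 = $3,582
Ending inventory: 35 @ $5 + 390 @ $2 = $955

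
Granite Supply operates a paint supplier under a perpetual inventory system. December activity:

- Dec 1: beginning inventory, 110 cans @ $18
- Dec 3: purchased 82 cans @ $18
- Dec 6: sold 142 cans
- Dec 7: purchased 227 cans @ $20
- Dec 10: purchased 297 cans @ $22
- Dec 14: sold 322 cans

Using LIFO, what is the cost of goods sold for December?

COGS = $9,590

Dec 6, 142 sold [LIFO — newest first]: 82 @ $18 + 60 @ $18 = $2,556
Dec 14, 322 sold [LIFO — newest first]: 297 @ $22 + 25 @ $20 = $7,034
Total COGS = $2,556 + $7,034 = $9,590
Ending inventory: 50 @ $18 + 202 @ $20 = $4,940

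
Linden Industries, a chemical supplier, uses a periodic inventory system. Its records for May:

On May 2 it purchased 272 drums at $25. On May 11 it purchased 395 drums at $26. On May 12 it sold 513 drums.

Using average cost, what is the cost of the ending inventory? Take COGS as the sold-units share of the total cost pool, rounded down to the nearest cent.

May 12, sell 513: 513/667 × $17,070.00 → $13,128.80
Ending inventory (cost pool remaining) = $3,941.20

Ending inventory = $3,941.20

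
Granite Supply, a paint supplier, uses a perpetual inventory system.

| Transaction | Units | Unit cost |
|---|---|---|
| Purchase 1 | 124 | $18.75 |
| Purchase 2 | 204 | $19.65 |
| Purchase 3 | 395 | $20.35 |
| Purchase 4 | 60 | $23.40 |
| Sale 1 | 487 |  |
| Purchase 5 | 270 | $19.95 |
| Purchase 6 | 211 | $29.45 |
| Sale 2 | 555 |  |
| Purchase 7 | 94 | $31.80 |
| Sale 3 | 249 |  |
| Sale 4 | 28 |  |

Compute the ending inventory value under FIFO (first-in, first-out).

Ending inventory = $1,240.20

Sale 1 (487) [FIFO — oldest first]: 124 @ $18.75 + 204 @ $19.65 + 159 @ $20.35 = $9,569.25
Sale 2 (555) [FIFO — oldest first]: 236 @ $20.35 + 60 @ $23.40 + 259 @ $19.95 = $11,373.65
Sale 3 (249) [FIFO — oldest first]: 11 @ $19.95 + 211 @ $29.45 + 27 @ $31.80 = $7,292.00
Sale 4 (28) [FIFO — oldest first]: 28 @ $31.80 = $890.40
Total COGS = $9,569.25 + $11,373.65 + $7,292.00 + $890.40 = $29,125.30
Ending inventory: 39 @ $31.80 = $1,240.20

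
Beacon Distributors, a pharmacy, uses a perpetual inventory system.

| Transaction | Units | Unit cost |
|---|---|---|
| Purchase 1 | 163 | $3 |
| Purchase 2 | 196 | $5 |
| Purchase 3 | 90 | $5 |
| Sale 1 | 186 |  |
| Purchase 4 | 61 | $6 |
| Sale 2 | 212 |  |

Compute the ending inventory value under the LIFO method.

Ending inventory = $336

Sale 1 (186) [LIFO — newest first]: 90 @ $5 + 96 @ $5 = $930
Sale 2 (212) [LIFO — newest first]: 61 @ $6 + 100 @ $5 + 51 @ $3 = $1,019
Total COGS = $930 + $1,019 = $1,949
Ending inventory: 112 @ $3 = $336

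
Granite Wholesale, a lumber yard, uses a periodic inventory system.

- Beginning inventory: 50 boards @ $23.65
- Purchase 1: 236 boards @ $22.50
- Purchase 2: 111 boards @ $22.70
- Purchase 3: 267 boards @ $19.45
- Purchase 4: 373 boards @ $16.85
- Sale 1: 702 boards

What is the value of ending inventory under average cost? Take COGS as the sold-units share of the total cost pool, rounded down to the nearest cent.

Sale 1, sell 702: 702/1037 × $20,490.40 → $13,871.03
Ending inventory (cost pool remaining) = $6,619.37

Ending inventory = $6,619.37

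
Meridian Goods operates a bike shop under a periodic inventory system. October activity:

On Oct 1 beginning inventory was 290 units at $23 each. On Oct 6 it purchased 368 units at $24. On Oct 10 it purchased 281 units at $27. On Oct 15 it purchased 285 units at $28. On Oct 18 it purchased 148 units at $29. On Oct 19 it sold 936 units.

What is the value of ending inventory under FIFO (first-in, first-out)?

Ending inventory = $12,353

Oct 19, 936 sold [FIFO — oldest first]: 290 @ $23 + 368 @ $24 + 278 @ $27 = $23,008
Ending inventory: 3 @ $27 + 285 @ $28 + 148 @ $29 = $12,353
Check: goods available $35,361 = COGS $23,008 + ending $12,353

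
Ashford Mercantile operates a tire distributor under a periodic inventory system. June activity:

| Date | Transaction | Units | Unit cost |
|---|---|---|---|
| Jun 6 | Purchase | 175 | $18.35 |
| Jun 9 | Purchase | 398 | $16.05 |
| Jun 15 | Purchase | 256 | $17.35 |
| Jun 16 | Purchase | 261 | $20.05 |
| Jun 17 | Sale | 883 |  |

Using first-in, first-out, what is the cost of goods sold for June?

COGS = $15,123.45

Jun 17, 883 sold [FIFO — oldest first]: 175 @ $18.35 + 398 @ $16.05 + 256 @ $17.35 + 54 @ $20.05 = $15,123.45
Ending inventory: 207 @ $20.05 = $4,150.35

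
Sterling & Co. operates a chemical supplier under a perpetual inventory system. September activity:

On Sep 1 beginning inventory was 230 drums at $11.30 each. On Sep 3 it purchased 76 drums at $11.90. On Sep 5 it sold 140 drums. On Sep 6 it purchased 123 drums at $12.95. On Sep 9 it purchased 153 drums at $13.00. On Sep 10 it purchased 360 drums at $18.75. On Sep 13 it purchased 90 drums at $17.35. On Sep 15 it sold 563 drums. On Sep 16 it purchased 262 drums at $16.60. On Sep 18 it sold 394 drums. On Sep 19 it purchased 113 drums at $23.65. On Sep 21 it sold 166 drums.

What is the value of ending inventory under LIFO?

Sep 5, 140 sold [LIFO — newest first]: 76 @ $11.90 + 64 @ $11.30 = $1,627.60
Sep 15, 563 sold [LIFO — newest first]: 90 @ $17.35 + 360 @ $18.75 + 113 @ $13.00 = $9,780.50
Sep 18, 394 sold [LIFO — newest first]: 262 @ $16.60 + 40 @ $13.00 + 92 @ $12.95 = $6,060.60
Sep 21, 166 sold [LIFO — newest first]: 113 @ $23.65 + 31 @ $12.95 + 22 @ $11.30 = $3,322.50
Total COGS = $1,627.60 + $9,780.50 + $6,060.60 + $3,322.50 = $20,791.20
Ending inventory: 144 @ $11.30 = $1,627.20

Ending inventory = $1,627.20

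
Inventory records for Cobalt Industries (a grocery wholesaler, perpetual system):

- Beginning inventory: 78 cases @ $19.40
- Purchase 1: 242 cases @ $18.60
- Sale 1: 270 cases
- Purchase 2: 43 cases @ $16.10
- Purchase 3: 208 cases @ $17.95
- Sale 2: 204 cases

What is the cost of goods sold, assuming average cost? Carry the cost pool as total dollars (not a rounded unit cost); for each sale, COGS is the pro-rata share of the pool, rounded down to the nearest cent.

After Beginning: 78 on hand, pool $1,513.20 (≈ $19.4000 each)
After Purchase 1: 320 on hand, pool $6,014.40 (≈ $18.7950 each)
Sale 1, sell 270: 270/320 × $6,014.40 → $5,074.65
After Purchase 2: 93 on hand, pool $1,632.05 (≈ $17.5489 each)
After Purchase 3: 301 on hand, pool $5,365.65 (≈ $17.8261 each)
Sale 2, sell 204: 204/301 × $5,365.65 → $3,636.52
Total COGS = $5,074.65 + $3,636.52 = $8,711.17
Ending inventory (cost pool remaining) = $1,729.13

COGS = $8,711.17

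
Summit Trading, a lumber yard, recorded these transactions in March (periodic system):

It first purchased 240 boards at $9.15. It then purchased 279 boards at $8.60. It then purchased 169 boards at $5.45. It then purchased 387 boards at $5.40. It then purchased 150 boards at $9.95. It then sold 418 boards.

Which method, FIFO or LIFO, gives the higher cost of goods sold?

FIFO

FIFO COGS: 240 @ $9.15 + 178 @ $8.60 = $3,726.80
LIFO COGS: 150 @ $9.95 + 268 @ $5.40 = $2,939.70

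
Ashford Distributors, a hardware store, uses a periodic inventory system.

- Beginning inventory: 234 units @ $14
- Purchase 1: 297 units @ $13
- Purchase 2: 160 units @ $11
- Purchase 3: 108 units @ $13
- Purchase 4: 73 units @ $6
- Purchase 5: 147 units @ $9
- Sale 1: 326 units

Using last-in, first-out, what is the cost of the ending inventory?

Sale 1 (326) [LIFO — newest first]: 147 @ $9 + 73 @ $6 + 106 @ $13 = $3,139
Ending inventory: 234 @ $14 + 297 @ $13 + 160 @ $11 + 2 @ $13 = $8,923
Check: goods available $12,062 = COGS $3,139 + ending $8,923

Ending inventory = $8,923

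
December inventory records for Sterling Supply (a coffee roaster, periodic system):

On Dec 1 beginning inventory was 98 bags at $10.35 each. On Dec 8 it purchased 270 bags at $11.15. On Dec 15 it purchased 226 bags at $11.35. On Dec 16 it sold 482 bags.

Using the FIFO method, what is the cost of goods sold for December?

Dec 16, 482 sold [FIFO — oldest first]: 98 @ $10.35 + 270 @ $11.15 + 114 @ $11.35 = $5,318.70
Ending inventory: 112 @ $11.35 = $1,271.20

COGS = $5,318.70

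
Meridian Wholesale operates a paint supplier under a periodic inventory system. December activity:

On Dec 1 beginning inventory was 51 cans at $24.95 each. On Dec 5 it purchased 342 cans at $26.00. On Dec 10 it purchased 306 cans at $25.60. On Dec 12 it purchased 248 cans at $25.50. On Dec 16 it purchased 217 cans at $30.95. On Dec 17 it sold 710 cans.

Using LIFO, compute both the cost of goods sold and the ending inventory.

Dec 17, 710 sold [LIFO — newest first]: 217 @ $30.95 + 248 @ $25.50 + 245 @ $25.60 = $19,312.15
Ending inventory: 51 @ $24.95 + 342 @ $26.00 + 61 @ $25.60 = $11,726.05
Check: goods available $31,038.20 = COGS $19,312.15 + ending $11,726.05

COGS = $19,312.15; ending inventory = $11,726.05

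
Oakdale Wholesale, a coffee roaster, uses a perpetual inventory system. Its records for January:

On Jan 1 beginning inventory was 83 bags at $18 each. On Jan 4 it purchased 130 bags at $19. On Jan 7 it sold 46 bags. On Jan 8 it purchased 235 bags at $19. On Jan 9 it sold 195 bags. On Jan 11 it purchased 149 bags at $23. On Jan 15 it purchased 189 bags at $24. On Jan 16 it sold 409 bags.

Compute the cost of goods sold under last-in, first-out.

COGS = $13,891

Jan 7, 46 sold [LIFO — newest first]: 46 @ $19 = $874
Jan 9, 195 sold [LIFO — newest first]: 195 @ $19 = $3,705
Jan 16, 409 sold [LIFO — newest first]: 189 @ $24 + 149 @ $23 + 40 @ $19 + 31 @ $19 = $9,312
Total COGS = $874 + $3,705 + $9,312 = $13,891
Ending inventory: 83 @ $18 + 53 @ $19 = $2,501
Check: goods available $16,392 = COGS $13,891 + ending $2,501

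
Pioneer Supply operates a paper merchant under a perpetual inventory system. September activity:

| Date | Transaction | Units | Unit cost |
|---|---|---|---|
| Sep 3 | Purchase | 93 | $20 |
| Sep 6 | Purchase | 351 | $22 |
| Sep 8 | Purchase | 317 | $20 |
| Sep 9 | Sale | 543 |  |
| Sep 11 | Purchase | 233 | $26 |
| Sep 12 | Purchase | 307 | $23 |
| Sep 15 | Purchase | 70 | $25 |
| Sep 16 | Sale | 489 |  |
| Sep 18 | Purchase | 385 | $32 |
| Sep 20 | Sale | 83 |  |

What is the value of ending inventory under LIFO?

Sep 9, 543 sold [LIFO — newest first]: 317 @ $20 + 226 @ $22 = $11,312
Sep 16, 489 sold [LIFO — newest first]: 70 @ $25 + 307 @ $23 + 112 @ $26 = $11,723
Sep 20, 83 sold [LIFO — newest first]: 83 @ $32 = $2,656
Total COGS = $11,312 + $11,723 + $2,656 = $25,691
Ending inventory: 93 @ $20 + 125 @ $22 + 121 @ $26 + 302 @ $32 = $17,420

Ending inventory = $17,420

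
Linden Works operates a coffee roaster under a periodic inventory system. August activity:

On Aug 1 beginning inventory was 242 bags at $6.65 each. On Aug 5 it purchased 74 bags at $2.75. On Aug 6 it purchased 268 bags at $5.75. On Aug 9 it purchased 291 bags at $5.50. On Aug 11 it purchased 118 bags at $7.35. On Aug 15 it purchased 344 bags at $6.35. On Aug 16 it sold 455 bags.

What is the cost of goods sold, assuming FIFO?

COGS = $2,612.05

Aug 16, 455 sold [FIFO — oldest first]: 242 @ $6.65 + 74 @ $2.75 + 139 @ $5.75 = $2,612.05
Ending inventory: 129 @ $5.75 + 291 @ $5.50 + 118 @ $7.35 + 344 @ $6.35 = $5,393.95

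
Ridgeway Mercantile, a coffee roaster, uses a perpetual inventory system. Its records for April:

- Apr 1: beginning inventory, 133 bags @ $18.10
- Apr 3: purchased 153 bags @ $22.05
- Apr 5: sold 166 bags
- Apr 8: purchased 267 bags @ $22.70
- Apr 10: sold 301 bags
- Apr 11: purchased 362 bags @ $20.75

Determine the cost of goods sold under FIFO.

Apr 5, 166 sold [FIFO — oldest first]: 133 @ $18.10 + 33 @ $22.05 = $3,134.95
Apr 10, 301 sold [FIFO — oldest first]: 120 @ $22.05 + 181 @ $22.70 = $6,754.70
Total COGS = $3,134.95 + $6,754.70 = $9,889.65
Ending inventory: 86 @ $22.70 + 362 @ $20.75 = $9,463.70

COGS = $9,889.65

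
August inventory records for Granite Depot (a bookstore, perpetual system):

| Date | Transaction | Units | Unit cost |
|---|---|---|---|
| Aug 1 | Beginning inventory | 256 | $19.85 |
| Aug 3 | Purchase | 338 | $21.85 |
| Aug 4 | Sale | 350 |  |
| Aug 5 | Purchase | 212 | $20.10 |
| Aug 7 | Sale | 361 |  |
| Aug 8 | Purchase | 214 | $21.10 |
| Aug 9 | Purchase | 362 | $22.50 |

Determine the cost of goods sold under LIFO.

Aug 4, 350 sold [LIFO — newest first]: 338 @ $21.85 + 12 @ $19.85 = $7,623.50
Aug 7, 361 sold [LIFO — newest first]: 212 @ $20.10 + 149 @ $19.85 = $7,218.85
Total COGS = $7,623.50 + $7,218.85 = $14,842.35
Ending inventory: 95 @ $19.85 + 214 @ $21.10 + 362 @ $22.50 = $14,546.15

COGS = $14,842.35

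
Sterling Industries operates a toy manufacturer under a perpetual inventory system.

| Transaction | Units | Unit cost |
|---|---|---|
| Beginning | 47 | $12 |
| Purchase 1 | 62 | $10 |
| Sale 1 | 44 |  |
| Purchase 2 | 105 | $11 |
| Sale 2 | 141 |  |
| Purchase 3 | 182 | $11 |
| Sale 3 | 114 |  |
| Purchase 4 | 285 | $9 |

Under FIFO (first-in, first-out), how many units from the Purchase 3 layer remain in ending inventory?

97

Sale 1 (44) [FIFO — oldest first]: 44 @ $12 = $528
Sale 2 (141) [FIFO — oldest first]: 3 @ $12 + 62 @ $10 + 76 @ $11 = $1,492
Sale 3 (114) [FIFO — oldest first]: 29 @ $11 + 85 @ $11 = $1,254
Total COGS = $528 + $1,492 + $1,254 = $3,274
Ending inventory: 97 @ $11 + 285 @ $9 = $3,632
Check: goods available $6,906 = COGS $3,274 + ending $3,632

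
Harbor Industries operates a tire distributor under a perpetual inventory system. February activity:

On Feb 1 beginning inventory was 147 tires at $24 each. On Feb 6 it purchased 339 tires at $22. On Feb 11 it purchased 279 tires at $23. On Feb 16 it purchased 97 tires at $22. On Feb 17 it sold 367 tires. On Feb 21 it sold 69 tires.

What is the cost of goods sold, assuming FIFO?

COGS = $9,886

Feb 17, 367 sold [FIFO — oldest first]: 147 @ $24 + 220 @ $22 = $8,368
Feb 21, 69 sold [FIFO — oldest first]: 69 @ $22 = $1,518
Total COGS = $8,368 + $1,518 = $9,886
Ending inventory: 50 @ $22 + 279 @ $23 + 97 @ $22 = $9,651
Check: goods available $19,537 = COGS $9,886 + ending $9,651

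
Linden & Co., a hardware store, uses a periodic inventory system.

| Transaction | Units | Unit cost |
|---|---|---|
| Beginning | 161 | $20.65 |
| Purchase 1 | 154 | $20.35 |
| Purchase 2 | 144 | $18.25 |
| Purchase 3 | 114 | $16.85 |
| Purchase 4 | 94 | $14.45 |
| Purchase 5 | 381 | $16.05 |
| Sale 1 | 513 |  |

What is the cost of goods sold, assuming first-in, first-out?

COGS = $9,996.45

Sale 1 (513) [FIFO — oldest first]: 161 @ $20.65 + 154 @ $20.35 + 144 @ $18.25 + 54 @ $16.85 = $9,996.45
Ending inventory: 60 @ $16.85 + 94 @ $14.45 + 381 @ $16.05 = $8,484.35
Check: goods available $18,480.80 = COGS $9,996.45 + ending $8,484.35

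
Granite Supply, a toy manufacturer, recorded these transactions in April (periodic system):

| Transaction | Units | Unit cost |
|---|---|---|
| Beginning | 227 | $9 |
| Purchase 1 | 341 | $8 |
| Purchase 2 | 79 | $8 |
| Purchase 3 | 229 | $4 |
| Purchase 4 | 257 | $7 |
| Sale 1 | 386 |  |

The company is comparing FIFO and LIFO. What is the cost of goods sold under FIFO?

COGS = $3,315

FIFO COGS: 227 @ $9 + 159 @ $8 = $3,315
LIFO COGS: 257 @ $7 + 129 @ $4 = $2,315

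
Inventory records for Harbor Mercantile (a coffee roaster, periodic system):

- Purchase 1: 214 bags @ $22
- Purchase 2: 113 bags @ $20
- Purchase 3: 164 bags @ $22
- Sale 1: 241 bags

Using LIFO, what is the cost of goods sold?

COGS = $5,148

Sale 1 (241) [LIFO — newest first]: 164 @ $22 + 77 @ $20 = $5,148
Ending inventory: 214 @ $22 + 36 @ $20 = $5,428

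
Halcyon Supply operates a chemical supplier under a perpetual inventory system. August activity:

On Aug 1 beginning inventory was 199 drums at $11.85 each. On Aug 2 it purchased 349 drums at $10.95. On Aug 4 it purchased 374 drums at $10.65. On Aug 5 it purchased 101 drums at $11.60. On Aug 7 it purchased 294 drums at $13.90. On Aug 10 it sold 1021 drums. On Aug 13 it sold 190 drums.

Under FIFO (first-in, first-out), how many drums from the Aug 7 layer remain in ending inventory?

106

Aug 10, 1021 sold [FIFO — oldest first]: 199 @ $11.85 + 349 @ $10.95 + 374 @ $10.65 + 99 @ $11.60 = $11,311.20
Aug 13, 190 sold [FIFO — oldest first]: 2 @ $11.60 + 188 @ $13.90 = $2,636.40
Total COGS = $11,311.20 + $2,636.40 = $13,947.60
Ending inventory: 106 @ $13.90 = $1,473.40
Check: goods available $15,421.00 = COGS $13,947.60 + ending $1,473.40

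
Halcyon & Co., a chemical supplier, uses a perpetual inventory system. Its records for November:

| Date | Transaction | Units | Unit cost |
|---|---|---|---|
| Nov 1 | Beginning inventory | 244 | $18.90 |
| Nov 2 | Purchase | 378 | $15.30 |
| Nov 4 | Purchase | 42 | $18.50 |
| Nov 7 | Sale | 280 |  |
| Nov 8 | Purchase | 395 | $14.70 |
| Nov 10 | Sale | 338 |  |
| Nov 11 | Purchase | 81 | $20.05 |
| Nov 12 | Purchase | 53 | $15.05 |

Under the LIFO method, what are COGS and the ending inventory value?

Nov 7, 280 sold [LIFO — newest first]: 42 @ $18.50 + 238 @ $15.30 = $4,418.40
Nov 10, 338 sold [LIFO — newest first]: 338 @ $14.70 = $4,968.60
Total COGS = $4,418.40 + $4,968.60 = $9,387.00
Ending inventory: 244 @ $18.90 + 140 @ $15.30 + 57 @ $14.70 + 81 @ $20.05 + 53 @ $15.05 = $10,013.20

COGS = $9,387.00; ending inventory = $10,013.20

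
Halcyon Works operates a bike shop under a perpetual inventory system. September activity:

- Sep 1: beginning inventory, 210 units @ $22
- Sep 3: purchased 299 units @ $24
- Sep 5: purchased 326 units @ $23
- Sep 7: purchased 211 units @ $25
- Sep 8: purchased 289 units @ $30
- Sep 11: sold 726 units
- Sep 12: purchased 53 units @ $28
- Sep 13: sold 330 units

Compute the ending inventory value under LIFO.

Ending inventory = $7,548

Sep 11, 726 sold [LIFO — newest first]: 289 @ $30 + 211 @ $25 + 226 @ $23 = $19,143
Sep 13, 330 sold [LIFO — newest first]: 53 @ $28 + 100 @ $23 + 177 @ $24 = $8,032
Total COGS = $19,143 + $8,032 = $27,175
Ending inventory: 210 @ $22 + 122 @ $24 = $7,548
Check: goods available $34,723 = COGS $27,175 + ending $7,548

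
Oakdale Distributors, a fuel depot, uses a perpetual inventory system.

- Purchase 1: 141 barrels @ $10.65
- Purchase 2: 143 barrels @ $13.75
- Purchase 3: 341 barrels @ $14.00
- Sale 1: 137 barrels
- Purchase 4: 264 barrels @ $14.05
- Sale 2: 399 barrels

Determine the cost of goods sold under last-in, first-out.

Sale 1 (137) [LIFO — newest first]: 137 @ $14.00 = $1,918.00
Sale 2 (399) [LIFO — newest first]: 264 @ $14.05 + 135 @ $14.00 = $5,599.20
Total COGS = $1,918.00 + $5,599.20 = $7,517.20
Ending inventory: 141 @ $10.65 + 143 @ $13.75 + 69 @ $14.00 = $4,433.90
Check: goods available $11,951.10 = COGS $7,517.20 + ending $4,433.90

COGS = $7,517.20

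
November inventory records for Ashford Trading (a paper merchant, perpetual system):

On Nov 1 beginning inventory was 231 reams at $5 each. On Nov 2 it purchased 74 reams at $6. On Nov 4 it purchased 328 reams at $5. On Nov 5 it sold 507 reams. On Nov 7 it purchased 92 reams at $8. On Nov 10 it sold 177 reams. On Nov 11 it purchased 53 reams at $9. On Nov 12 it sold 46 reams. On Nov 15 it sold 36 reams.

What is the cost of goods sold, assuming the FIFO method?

Nov 5, 507 sold [FIFO — oldest first]: 231 @ $5 + 74 @ $6 + 202 @ $5 = $2,609
Nov 10, 177 sold [FIFO — oldest first]: 126 @ $5 + 51 @ $8 = $1,038
Nov 12, 46 sold [FIFO — oldest first]: 41 @ $8 + 5 @ $9 = $373
Nov 15, 36 sold [FIFO — oldest first]: 36 @ $9 = $324
Total COGS = $2,609 + $1,038 + $373 + $324 = $4,344
Ending inventory: 12 @ $9 = $108

COGS = $4,344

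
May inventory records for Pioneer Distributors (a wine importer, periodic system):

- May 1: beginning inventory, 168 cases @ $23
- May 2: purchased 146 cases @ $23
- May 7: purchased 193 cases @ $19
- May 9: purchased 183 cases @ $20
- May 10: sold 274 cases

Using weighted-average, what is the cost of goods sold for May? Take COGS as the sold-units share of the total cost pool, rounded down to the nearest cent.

COGS = $5,777.42

May 10, sell 274: 274/690 × $14,549.00 → $5,777.42
Ending inventory (cost pool remaining) = $8,771.58
Check: goods available $14,549.00 = COGS $5,777.42 + ending $8,771.58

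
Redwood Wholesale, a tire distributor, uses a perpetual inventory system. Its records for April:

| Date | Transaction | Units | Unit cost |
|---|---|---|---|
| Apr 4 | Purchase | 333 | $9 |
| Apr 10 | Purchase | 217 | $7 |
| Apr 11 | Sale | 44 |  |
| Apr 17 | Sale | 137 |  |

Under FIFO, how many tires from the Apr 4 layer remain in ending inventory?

Apr 11, 44 sold [FIFO — oldest first]: 44 @ $9 = $396
Apr 17, 137 sold [FIFO — oldest first]: 137 @ $9 = $1,233
Total COGS = $396 + $1,233 = $1,629
Ending inventory: 152 @ $9 + 217 @ $7 = $2,887

152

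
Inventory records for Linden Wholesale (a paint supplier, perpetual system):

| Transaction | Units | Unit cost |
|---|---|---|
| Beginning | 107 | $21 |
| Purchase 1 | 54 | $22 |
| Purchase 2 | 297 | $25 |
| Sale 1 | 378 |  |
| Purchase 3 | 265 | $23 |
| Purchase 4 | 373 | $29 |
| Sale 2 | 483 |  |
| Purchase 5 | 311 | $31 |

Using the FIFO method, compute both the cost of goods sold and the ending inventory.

Sale 1 (378) [FIFO — oldest first]: 107 @ $21 + 54 @ $22 + 217 @ $25 = $8,860
Sale 2 (483) [FIFO — oldest first]: 80 @ $25 + 265 @ $23 + 138 @ $29 = $12,097
Total COGS = $8,860 + $12,097 = $20,957
Ending inventory: 235 @ $29 + 311 @ $31 = $16,456

COGS = $20,957; ending inventory = $16,456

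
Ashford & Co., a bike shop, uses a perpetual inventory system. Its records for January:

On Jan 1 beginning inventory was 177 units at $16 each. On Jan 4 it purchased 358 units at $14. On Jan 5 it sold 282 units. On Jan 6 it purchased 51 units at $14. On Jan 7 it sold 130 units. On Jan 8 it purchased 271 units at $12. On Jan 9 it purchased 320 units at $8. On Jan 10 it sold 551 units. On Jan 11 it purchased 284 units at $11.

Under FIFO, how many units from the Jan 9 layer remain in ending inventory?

214

Jan 5, 282 sold [FIFO — oldest first]: 177 @ $16 + 105 @ $14 = $4,302
Jan 7, 130 sold [FIFO — oldest first]: 130 @ $14 = $1,820
Jan 10, 551 sold [FIFO — oldest first]: 123 @ $14 + 51 @ $14 + 271 @ $12 + 106 @ $8 = $6,536
Total COGS = $4,302 + $1,820 + $6,536 = $12,658
Ending inventory: 214 @ $8 + 284 @ $11 = $4,836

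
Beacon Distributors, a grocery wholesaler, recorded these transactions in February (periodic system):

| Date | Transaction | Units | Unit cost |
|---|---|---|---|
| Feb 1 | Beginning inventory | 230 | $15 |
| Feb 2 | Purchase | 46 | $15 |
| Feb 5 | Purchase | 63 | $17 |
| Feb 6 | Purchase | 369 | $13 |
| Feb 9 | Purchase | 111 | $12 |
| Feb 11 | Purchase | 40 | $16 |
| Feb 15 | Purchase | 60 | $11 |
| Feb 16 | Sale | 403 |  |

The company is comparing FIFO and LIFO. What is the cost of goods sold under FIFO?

COGS = $6,043

FIFO COGS: 230 @ $15 + 46 @ $15 + 63 @ $17 + 64 @ $13 = $6,043
LIFO COGS: 60 @ $11 + 40 @ $16 + 111 @ $12 + 192 @ $13 = $5,128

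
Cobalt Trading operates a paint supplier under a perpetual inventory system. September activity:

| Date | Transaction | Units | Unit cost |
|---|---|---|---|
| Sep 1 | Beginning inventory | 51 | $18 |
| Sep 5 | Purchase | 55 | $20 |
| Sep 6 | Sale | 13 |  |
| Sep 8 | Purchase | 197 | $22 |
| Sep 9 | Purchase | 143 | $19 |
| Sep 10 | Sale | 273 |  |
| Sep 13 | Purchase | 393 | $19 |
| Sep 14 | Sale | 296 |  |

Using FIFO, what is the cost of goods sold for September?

COGS = $11,653

Sep 6, 13 sold [FIFO — oldest first]: 13 @ $18 = $234
Sep 10, 273 sold [FIFO — oldest first]: 38 @ $18 + 55 @ $20 + 180 @ $22 = $5,744
Sep 14, 296 sold [FIFO — oldest first]: 17 @ $22 + 143 @ $19 + 136 @ $19 = $5,675
Total COGS = $234 + $5,744 + $5,675 = $11,653
Ending inventory: 257 @ $19 = $4,883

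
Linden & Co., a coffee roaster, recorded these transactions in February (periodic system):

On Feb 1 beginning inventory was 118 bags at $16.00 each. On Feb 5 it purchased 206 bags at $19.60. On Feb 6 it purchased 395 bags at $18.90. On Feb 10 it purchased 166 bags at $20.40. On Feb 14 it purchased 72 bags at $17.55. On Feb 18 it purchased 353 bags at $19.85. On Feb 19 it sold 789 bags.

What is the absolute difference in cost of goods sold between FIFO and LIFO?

$580.15

FIFO COGS: 118 @ $16.00 + 206 @ $19.60 + 395 @ $18.90 + 70 @ $20.40 = $14,819.10
LIFO COGS: 353 @ $19.85 + 72 @ $17.55 + 166 @ $20.40 + 198 @ $18.90 = $15,399.25
Difference = |$14,819.10 − $15,399.25| = $580.15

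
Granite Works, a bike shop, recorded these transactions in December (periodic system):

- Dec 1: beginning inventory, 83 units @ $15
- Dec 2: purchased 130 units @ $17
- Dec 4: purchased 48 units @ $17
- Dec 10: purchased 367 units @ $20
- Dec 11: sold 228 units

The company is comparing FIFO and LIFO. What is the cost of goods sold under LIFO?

FIFO COGS: 83 @ $15 + 130 @ $17 + 15 @ $17 = $3,710
LIFO COGS: 228 @ $20 = $4,560

COGS = $4,560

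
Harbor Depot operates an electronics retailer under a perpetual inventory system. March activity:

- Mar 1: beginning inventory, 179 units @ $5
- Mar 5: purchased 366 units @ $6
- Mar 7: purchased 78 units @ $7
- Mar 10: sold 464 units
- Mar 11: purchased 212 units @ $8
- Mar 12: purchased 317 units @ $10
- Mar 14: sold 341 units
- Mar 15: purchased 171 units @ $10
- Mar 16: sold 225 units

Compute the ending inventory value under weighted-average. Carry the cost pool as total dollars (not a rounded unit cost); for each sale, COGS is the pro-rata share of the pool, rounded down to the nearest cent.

After Mar 1: 179 on hand, pool $895.00 (≈ $5.0000 each)
After Mar 5: 545 on hand, pool $3,091.00 (≈ $5.6716 each)
After Mar 7: 623 on hand, pool $3,637.00 (≈ $5.8379 each)
Mar 10, sell 464: 464/623 × $3,637.00 → $2,708.77
After Mar 11: 371 on hand, pool $2,624.23 (≈ $7.0734 each)
After Mar 12: 688 on hand, pool $5,794.23 (≈ $8.4218 each)
Mar 14, sell 341: 341/688 × $5,794.23 → $2,871.84
After Mar 15: 518 on hand, pool $4,632.39 (≈ $8.9428 each)
Mar 16, sell 225: 225/518 × $4,632.39 → $2,012.13
Total COGS = $2,708.77 + $2,871.84 + $2,012.13 = $7,592.74
Ending inventory (cost pool remaining) = $2,620.26

Ending inventory = $2,620.26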